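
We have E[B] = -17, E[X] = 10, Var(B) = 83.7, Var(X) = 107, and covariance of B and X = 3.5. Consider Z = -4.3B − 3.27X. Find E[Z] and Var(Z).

E[Z] = (-4.3)·E[B] + (-3.27)·E[X] = (-4.3)·(-17) + (-3.27)·10 = 40.4.
Var(Z) = a²·Var(B) + b²·Var(X) + 2ab·covariance of B and X with a = -4.3, b = -3.27.
= (-4.3)²·83.7 + (-3.27)²·107 + 2·(-4.3)·(-3.27)·3.5
= 1547.613 + 1144.1403 + 98.427 = 2790.1803.

E[Z] = 40.4, Var(Z) = 2790.1803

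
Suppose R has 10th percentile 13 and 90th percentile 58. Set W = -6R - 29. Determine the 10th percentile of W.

10th percentile of W = -377

Since a = -6 < 0 the transformation is decreasing, reversing order: the 10th percentile of W corresponds to the 90th percentile of R.
So P_{10}(W) = a·P_{90}(R) + b = (-6)·58 + (-29) = -377.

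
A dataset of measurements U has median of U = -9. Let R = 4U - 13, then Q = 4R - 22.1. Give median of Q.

median of Q = -218.1

median of R = 4·(-9) + (-13) = -49.
median of Q = 4·(-49) + (-22.1) = -218.1.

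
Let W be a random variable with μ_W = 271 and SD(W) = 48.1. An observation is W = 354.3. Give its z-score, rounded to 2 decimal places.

z = (W − μ_W) / SD(W) = (354.3 − 271) / 48.1 ≈ 1.73.

z = 1.73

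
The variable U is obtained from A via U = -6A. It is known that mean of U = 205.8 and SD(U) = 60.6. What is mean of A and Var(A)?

From U = -6A: mean of U = a·mean of A + b, so mean of A = (mean of U − b)/a = (205.8 − 0)/(-6) = -34.3.
Var(U) = 60.6² = 3672.36.
Var(U) = a²·Var(A), so Var(A) = 3672.36/(-6)² = 102.01.

mean of A = -34.3, Var(A) = 102.01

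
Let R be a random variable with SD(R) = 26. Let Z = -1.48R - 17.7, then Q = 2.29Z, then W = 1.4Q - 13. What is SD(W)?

SD(W) = 123.36688

SD(Z) = |-1.48|·26 = 38.48.
SD(Q) = |2.29|·38.48 = 88.1192.
SD(W) = |1.4|·88.1192 = 123.36688.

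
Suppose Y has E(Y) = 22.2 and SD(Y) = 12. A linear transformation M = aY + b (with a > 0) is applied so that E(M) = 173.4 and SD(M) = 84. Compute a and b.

SD(M) = a·SD(Y) (a > 0), so a = 84/12 = 7.
E(M) = a·E(Y) + b, so b = 173.4 − 7·22.2 = 18.

a = 7, b = 18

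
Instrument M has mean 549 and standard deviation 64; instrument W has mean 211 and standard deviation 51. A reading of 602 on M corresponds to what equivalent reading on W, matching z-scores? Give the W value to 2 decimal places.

z = (602 − 549)/64 ≈ 0.8281.
W = 211 + z·51 = 211 + (602 − 549)·51/64 ≈ 253.23.

W = 253.23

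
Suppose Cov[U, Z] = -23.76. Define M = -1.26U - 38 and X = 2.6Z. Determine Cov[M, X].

Cov[M, X] = 77.83776

Cov[M, X] = a·c·Cov[U, Z] = (-1.26)·2.6·(-23.76) = 77.83776. Additive constants drop out.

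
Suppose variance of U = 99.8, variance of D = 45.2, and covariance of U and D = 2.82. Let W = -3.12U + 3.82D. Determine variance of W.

variance of W = a²·variance of U + b²·variance of D + 2ab·covariance of U and D with a = -3.12, b = 3.82.
= (-3.12)²·99.8 + 3.82²·45.2 + 2·(-3.12)·3.82·2.82
= 971.49312 + 659.57648 + (-67.219776) = 1563.849824.

variance of W = 1563.849824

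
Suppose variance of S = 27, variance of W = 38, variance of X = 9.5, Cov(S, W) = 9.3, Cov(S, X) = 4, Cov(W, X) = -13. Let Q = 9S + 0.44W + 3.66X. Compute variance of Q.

variance of Q = 2616.9206

variance of Q = a²·variance of S + b²·variance of W + c²·variance of X + 2ab·Cov(S, W) + 2ac·Cov(S, X) + 2bc·Cov(W, X), with a = 9, b = 0.44, c = 3.66.
= 2187 + 7.3568 + 127.2582 + 73.656 + 263.52 + (-41.8704)
= 2616.9206.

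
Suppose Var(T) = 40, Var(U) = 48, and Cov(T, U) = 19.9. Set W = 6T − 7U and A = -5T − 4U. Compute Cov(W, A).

Cov(W, A) = 362.9

By bilinearity, Cov(W, A) = ac·Var(T) + bd·Var(U) + (ad+bc)·Cov(T, U), with a=6, b=-7, c=-5, d=-4.
ac·Var(T) = 6·(-5)·40 = -1200
bd·Var(U) = (-7)·(-4)·48 = 1344
(ad+bc)·Cov(T, U) = (11)·19.9 = 218.9
Cov(W, A) = -1200 + 1344 + 218.9 = 362.9.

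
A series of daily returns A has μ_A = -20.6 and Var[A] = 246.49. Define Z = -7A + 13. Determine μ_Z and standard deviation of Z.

μ_Z = 157.2, standard deviation of Z = 109.9

Z = -7A + 13 is linear with a = -7, b = 13.
μ_Z = a·μ_A + b = (-7)·(-20.6) + 13 = 157.2.
standard deviation of A = √246.49 = 15.7.
standard deviation of Z = |a|·standard deviation of A = |-7|·15.7 = 109.9.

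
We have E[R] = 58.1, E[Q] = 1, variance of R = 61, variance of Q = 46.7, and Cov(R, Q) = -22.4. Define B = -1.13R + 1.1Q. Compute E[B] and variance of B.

E[B] = -64.553, variance of B = 190.0843

E[B] = (-1.13)·E[R] + 1.1·E[Q] = (-1.13)·58.1 + 1.1·1 = -64.553.
variance of B = a²·variance of R + b²·variance of Q + 2ab·Cov(R, Q) with a = -1.13, b = 1.1.
= (-1.13)²·61 + 1.1²·46.7 + 2·(-1.13)·1.1·(-22.4)
= 77.8909 + 56.507 + 55.6864 = 190.0843.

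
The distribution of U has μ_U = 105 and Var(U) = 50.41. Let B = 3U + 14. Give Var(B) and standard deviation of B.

Var(B) = 453.69, standard deviation of B = 21.3

B = 3U + 14 is linear with a = 3, b = 14.
Var(B) = a²·Var(U) = 3²·50.41 = 453.69 (the additive constant 14 does not affect variance).
standard deviation of U = √50.41 = 7.1.
standard deviation of B = |a|·standard deviation of U = |3|·7.1 = 21.3.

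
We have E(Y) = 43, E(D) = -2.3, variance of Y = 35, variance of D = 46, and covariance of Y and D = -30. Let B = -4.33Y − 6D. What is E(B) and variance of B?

E(B) = (-4.33)·E(Y) + (-6)·E(D) = (-4.33)·43 + (-6)·(-2.3) = -172.39.
variance of B = a²·variance of Y + b²·variance of D + 2ab·covariance of Y and D with a = -4.33, b = -6.
= (-4.33)²·35 + (-6)²·46 + 2·(-4.33)·(-6)·(-30)
= 656.2115 + 1656 + (-1558.8) = 753.4115.

E(B) = -172.39, variance of B = 753.4115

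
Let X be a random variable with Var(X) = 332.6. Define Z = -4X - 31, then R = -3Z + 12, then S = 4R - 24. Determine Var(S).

Var(S) = 766310.4

Var(Z) = (-4)²·332.6 = 5321.6.
Var(R) = (-3)²·5321.6 = 47894.4.
Var(S) = 4²·47894.4 = 766310.4.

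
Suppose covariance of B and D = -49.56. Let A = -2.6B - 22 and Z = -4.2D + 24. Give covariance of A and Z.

covariance of A and Z = a·c·covariance of B and D = (-2.6)·(-4.2)·(-49.56) = -541.1952. Additive constants drop out.

covariance of A and Z = -541.1952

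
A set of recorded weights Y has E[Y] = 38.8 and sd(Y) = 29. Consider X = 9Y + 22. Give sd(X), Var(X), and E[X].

sd(X) = 261, Var(X) = 68121, E[X] = 371.2

X = 9Y + 22 is linear with a = 9, b = 22.
sd(X) = |a|·sd(Y) = |9|·29 = 261.
Var(Y) = 29² = 841.
Var(X) = a²·Var(Y) = 9²·841 = 68121 (the additive constant 22 does not affect variance).
E[X] = a·E[Y] + b = 9·38.8 + 22 = 371.2.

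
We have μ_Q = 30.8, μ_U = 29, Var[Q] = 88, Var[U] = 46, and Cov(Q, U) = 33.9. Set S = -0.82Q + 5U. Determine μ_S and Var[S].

μ_S = (-0.82)·μ_Q + 5·μ_U = (-0.82)·30.8 + 5·29 = 119.744.
Var[S] = a²·Var[Q] + b²·Var[U] + 2ab·Cov(Q, U) with a = -0.82, b = 5.
= (-0.82)²·88 + 5²·46 + 2·(-0.82)·5·33.9
= 59.1712 + 1150 + (-277.98) = 931.1912.

μ_S = 119.744, Var[S] = 931.1912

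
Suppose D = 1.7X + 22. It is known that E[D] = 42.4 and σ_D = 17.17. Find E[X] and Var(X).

From D = 1.7X + 22: E[D] = a·E[X] + b, so E[X] = (E[D] − b)/a = (42.4 − 22)/1.7 = 12.
Var(D) = 17.17² = 294.8089.
Var(D) = a²·Var(X), so Var(X) = 294.8089/1.7² = 102.01.

E[X] = 12, Var(X) = 102.01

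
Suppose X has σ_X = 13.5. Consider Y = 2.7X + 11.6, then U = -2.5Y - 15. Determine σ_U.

σ_U = 91.125

σ_Y = |2.7|·13.5 = 36.45.
σ_U = |-2.5|·36.45 = 91.125.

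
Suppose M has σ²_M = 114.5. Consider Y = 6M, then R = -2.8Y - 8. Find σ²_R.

σ²_R = 32316.48

σ²_Y = 6²·114.5 = 4122.
σ²_R = (-2.8)²·4122 = 32316.48.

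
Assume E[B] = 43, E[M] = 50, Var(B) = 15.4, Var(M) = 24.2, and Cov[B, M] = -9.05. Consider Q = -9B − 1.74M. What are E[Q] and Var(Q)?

E[Q] = (-9)·E[B] + (-1.74)·E[M] = (-9)·43 + (-1.74)·50 = -474.
Var(Q) = a²·Var(B) + b²·Var(M) + 2ab·Cov[B, M] with a = -9, b = -1.74.
= (-9)²·15.4 + (-1.74)²·24.2 + 2·(-9)·(-1.74)·(-9.05)
= 1247.4 + 73.26792 + (-283.446) = 1037.22192.

E[Q] = -474, Var(Q) = 1037.22192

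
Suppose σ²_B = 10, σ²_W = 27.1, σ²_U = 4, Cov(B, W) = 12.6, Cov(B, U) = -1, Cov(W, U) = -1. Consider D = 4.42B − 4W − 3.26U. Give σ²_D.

σ²_D = 228.6768

σ²_D = a²·σ²_B + b²·σ²_W + c²·σ²_U + 2ab·Cov(B, W) + 2ac·Cov(B, U) + 2bc·Cov(W, U), with a = 4.42, b = -4, c = -3.26.
= 195.364 + 433.6 + 42.5104 + (-445.536) + 28.8184 + (-26.08)
= 228.6768.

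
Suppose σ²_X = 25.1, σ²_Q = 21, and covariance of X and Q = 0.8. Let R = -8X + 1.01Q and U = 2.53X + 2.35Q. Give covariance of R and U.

By bilinearity, covariance of R and U = ac·σ²_X + bd·σ²_Q + (ad+bc)·covariance of X and Q, with a=-8, b=1.01, c=2.53, d=2.35.
ac·σ²_X = (-8)·2.53·25.1 = -508.024
bd·σ²_Q = 1.01·2.35·21 = 49.8435
(ad+bc)·covariance of X and Q = (-16.2447)·0.8 = -12.99576
covariance of R and U = -508.024 + 49.8435 + (-12.99576) = -471.17626.

covariance of R and U = -471.17626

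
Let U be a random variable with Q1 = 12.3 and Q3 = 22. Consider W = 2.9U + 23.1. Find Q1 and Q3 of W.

Q1(W) = 58.77, Q3(W) = 86.9

a = 2.9 > 0: Q1(W) = a·Q1(U)+b = 58.77, Q3(W) = a·Q3(U)+b = 86.9.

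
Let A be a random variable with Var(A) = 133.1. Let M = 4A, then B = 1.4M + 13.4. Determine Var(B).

Var(B) = 4174.016

Var(M) = 4²·133.1 = 2129.6.
Var(B) = 1.4²·2129.6 = 4174.016.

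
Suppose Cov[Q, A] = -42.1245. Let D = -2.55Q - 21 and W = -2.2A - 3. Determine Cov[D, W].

Cov[D, W] = a·c·Cov[Q, A] = (-2.55)·(-2.2)·(-42.1245) = -236.318445. Additive constants drop out.

Cov[D, W] = -236.318445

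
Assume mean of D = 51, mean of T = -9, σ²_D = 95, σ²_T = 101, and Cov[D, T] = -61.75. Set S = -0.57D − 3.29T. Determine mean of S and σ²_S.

mean of S = (-0.57)·mean of D + (-3.29)·mean of T = (-0.57)·51 + (-3.29)·(-9) = 0.54.
σ²_S = a²·σ²_D + b²·σ²_T + 2ab·Cov[D, T] with a = -0.57, b = -3.29.
= (-0.57)²·95 + (-3.29)²·101 + 2·(-0.57)·(-3.29)·(-61.75)
= 30.8655 + 1093.2341 + (-231.59955) = 892.50005.

mean of S = 0.54, σ²_S = 892.50005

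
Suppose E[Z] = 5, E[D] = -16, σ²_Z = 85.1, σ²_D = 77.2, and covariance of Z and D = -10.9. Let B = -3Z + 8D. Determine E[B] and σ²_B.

E[B] = -143, σ²_B = 6229.9

E[B] = (-3)·E[Z] + 8·E[D] = (-3)·5 + 8·(-16) = -143.
σ²_B = a²·σ²_Z + b²·σ²_D + 2ab·covariance of Z and D with a = -3, b = 8.
= (-3)²·85.1 + 8²·77.2 + 2·(-3)·8·(-10.9)
= 765.9 + 4940.8 + 523.2 = 6229.9.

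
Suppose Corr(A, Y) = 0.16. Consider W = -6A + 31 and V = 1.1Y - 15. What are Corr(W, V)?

Linear rescalings preserve |correlation|; the slopes -6 and 1.1 have opposite signs, so the correlation flips sign: Corr(W, V) = −Corr(A, Y) = -0.16.

Corr(W, V) = -0.16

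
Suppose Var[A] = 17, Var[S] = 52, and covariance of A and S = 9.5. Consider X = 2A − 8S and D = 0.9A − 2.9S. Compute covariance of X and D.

covariance of X and D = 1113.5

By bilinearity, covariance of X and D = ac·Var[A] + bd·Var[S] + (ad+bc)·covariance of A and S, with a=2, b=-8, c=0.9, d=-2.9.
ac·Var[A] = 2·0.9·17 = 30.6
bd·Var[S] = (-8)·(-2.9)·52 = 1206.4
(ad+bc)·covariance of A and S = (-13)·9.5 = -123.5
covariance of X and D = 30.6 + 1206.4 + (-123.5) = 1113.5.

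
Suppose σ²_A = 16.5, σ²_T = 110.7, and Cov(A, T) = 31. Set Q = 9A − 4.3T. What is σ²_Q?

σ²_Q = a²·σ²_A + b²·σ²_T + 2ab·Cov(A, T) with a = 9, b = -4.3.
= 9²·16.5 + (-4.3)²·110.7 + 2·9·(-4.3)·31
= 1336.5 + 2046.843 + (-2399.4) = 983.943.

σ²_Q = 983.943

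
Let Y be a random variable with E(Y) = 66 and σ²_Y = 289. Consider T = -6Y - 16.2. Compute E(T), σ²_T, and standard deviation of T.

E(T) = -412.2, σ²_T = 10404, standard deviation of T = 102

T = -6Y - 16.2 is linear with a = -6, b = -16.2.
E(T) = a·E(Y) + b = (-6)·66 + (-16.2) = -412.2.
σ²_T = a²·σ²_Y = (-6)²·289 = 10404 (the additive constant -16.2 does not affect variance).
standard deviation of Y = √289 = 17.
standard deviation of T = |a|·standard deviation of Y = |-6|·17 = 102.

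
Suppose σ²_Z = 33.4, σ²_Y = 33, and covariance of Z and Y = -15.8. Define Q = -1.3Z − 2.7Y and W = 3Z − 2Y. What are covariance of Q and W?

covariance of Q and W = 134.84

By bilinearity, covariance of Q and W = ac·σ²_Z + bd·σ²_Y + (ad+bc)·covariance of Z and Y, with a=-1.3, b=-2.7, c=3, d=-2.
ac·σ²_Z = (-1.3)·3·33.4 = -130.26
bd·σ²_Y = (-2.7)·(-2)·33 = 178.2
(ad+bc)·covariance of Z and Y = (-5.5)·(-15.8) = 86.9
covariance of Q and W = -130.26 + 178.2 + 86.9 = 134.84.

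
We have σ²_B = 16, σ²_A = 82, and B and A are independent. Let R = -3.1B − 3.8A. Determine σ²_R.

σ²_R = a²·σ²_B + b²·σ²_A + 2ab·Cov(B, A) with a = -3.1, b = -3.8.
Independence gives Cov(B, A) = 0.
= (-3.1)²·16 + (-3.8)²·82 + 2·(-3.1)·(-3.8)·0
= 153.76 + 1184.08 + 0 = 1337.84.

σ²_R = 1337.84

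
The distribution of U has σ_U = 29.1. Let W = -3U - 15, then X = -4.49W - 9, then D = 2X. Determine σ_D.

σ_D = 783.954

σ_W = |-3|·29.1 = 87.3.
σ_X = |-4.49|·87.3 = 391.977.
σ_D = |2|·391.977 = 783.954.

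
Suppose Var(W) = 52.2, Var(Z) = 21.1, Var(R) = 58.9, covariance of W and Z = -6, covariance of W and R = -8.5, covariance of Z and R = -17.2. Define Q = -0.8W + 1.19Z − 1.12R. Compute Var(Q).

Var(Q) = 179.21219

Var(Q) = a²·Var(W) + b²·Var(Z) + c²·Var(R) + 2ab·covariance of W and Z + 2ac·covariance of W and R + 2bc·covariance of Z and R, with a = -0.8, b = 1.19, c = -1.12.
= 33.408 + 29.87971 + 73.88416 + 11.424 + (-15.232) + 45.84832
= 179.21219.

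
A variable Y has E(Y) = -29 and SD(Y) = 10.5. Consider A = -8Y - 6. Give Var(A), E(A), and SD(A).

A = -8Y - 6 is linear with a = -8, b = -6.
Var(Y) = 10.5² = 110.25.
Var(A) = a²·Var(Y) = (-8)²·110.25 = 7056 (the additive constant -6 does not affect variance).
E(A) = a·E(Y) + b = (-8)·(-29) + (-6) = 226.
SD(A) = |a|·SD(Y) = |-8|·10.5 = 84.

Var(A) = 7056, E(A) = 226, SD(A) = 84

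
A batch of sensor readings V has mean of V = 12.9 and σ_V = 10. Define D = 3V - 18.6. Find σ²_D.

D = 3V - 18.6 is linear with a = 3, b = -18.6.
σ²_V = 10² = 100.
σ²_D = a²·σ²_V = 3²·100 = 900 (the additive constant -18.6 does not affect variance).

σ²_D = 900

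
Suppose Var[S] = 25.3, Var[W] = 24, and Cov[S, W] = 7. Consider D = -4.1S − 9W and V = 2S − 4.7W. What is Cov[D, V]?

By bilinearity, Cov[D, V] = ac·Var[S] + bd·Var[W] + (ad+bc)·Cov[S, W], with a=-4.1, b=-9, c=2, d=-4.7.
ac·Var[S] = (-4.1)·2·25.3 = -207.46
bd·Var[W] = (-9)·(-4.7)·24 = 1015.2
(ad+bc)·Cov[S, W] = (1.27)·7 = 8.89
Cov[D, V] = -207.46 + 1015.2 + 8.89 = 816.63.

Cov[D, V] = 816.63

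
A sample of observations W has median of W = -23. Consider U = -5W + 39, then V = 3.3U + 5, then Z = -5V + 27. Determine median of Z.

median of U = (-5)·(-23) + 39 = 154.
median of V = 3.3·154 + 5 = 513.2.
median of Z = (-5)·513.2 + 27 = -2539.

median of Z = -2539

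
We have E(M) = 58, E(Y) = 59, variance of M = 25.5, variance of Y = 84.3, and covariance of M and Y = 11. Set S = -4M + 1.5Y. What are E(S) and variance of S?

E(S) = (-4)·E(M) + 1.5·E(Y) = (-4)·58 + 1.5·59 = -143.5.
variance of S = a²·variance of M + b²·variance of Y + 2ab·covariance of M and Y with a = -4, b = 1.5.
= (-4)²·25.5 + 1.5²·84.3 + 2·(-4)·1.5·11
= 408 + 189.675 + (-132) = 465.675.

E(S) = -143.5, variance of S = 465.675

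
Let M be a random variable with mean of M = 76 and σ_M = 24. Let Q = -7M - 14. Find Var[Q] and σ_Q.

Q = -7M - 14 is linear with a = -7, b = -14.
Var[M] = 24² = 576.
Var[Q] = a²·Var[M] = (-7)²·576 = 28224 (the additive constant -14 does not affect variance).
σ_Q = |a|·σ_M = |-7|·24 = 168.

Var[Q] = 28224, σ_Q = 168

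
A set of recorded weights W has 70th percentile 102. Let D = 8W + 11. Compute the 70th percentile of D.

Since a = 8 > 0 the transformation is increasing, so the 70th percentile of D = a·(P_{70} of W) + b = 8·102 + 11 = 827.

70th percentile of D = 827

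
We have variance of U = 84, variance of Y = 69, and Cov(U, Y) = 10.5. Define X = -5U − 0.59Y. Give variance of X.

variance of X = a²·variance of U + b²·variance of Y + 2ab·Cov(U, Y) with a = -5, b = -0.59.
= (-5)²·84 + (-0.59)²·69 + 2·(-5)·(-0.59)·10.5
= 2100 + 24.0189 + 61.95 = 2185.9689.

variance of X = 2185.9689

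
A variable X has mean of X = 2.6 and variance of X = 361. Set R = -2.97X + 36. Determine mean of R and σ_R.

R = -2.97X + 36 is linear with a = -2.97, b = 36.
mean of R = a·mean of X + b = (-2.97)·2.6 + 36 = 28.278.
σ_X = √361 = 19.
σ_R = |a|·σ_X = |-2.97|·19 = 56.43.

mean of R = 28.278, σ_R = 56.43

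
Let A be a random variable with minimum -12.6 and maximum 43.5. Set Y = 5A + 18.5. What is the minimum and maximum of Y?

a = 5 > 0, so min(Y) = a·min(A)+b = 5·(-12.6) + 18.5 = -44.5 and max(Y) = 5·43.5 + 18.5 = 236.

min(Y) = -44.5, max(Y) = 236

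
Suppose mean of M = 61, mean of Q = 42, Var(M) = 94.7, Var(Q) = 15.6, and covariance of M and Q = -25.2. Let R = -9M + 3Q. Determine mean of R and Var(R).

mean of R = (-9)·mean of M + 3·mean of Q = (-9)·61 + 3·42 = -423.
Var(R) = a²·Var(M) + b²·Var(Q) + 2ab·covariance of M and Q with a = -9, b = 3.
= (-9)²·94.7 + 3²·15.6 + 2·(-9)·3·(-25.2)
= 7670.7 + 140.4 + 1360.8 = 9171.9.

mean of R = -423, Var(R) = 9171.9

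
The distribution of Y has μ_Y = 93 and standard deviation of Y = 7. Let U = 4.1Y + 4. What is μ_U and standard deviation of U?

μ_U = 385.3, standard deviation of U = 28.7

U = 4.1Y + 4 is linear with a = 4.1, b = 4.
μ_U = a·μ_Y + b = 4.1·93 + 4 = 385.3.
standard deviation of U = |a|·standard deviation of Y = |4.1|·7 = 28.7.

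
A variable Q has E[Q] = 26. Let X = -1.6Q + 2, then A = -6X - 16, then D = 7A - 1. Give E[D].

E[D] = 1550.2

E[X] = (-1.6)·26 + 2 = -39.6.
E[A] = (-6)·(-39.6) + (-16) = 221.6.
E[D] = 7·221.6 + (-1) = 1550.2.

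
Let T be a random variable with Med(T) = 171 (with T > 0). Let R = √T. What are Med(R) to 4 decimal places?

√T is monotone on this domain, so Med(R) = √(171) ≈ 13.0767.

Med(R) = 13.0767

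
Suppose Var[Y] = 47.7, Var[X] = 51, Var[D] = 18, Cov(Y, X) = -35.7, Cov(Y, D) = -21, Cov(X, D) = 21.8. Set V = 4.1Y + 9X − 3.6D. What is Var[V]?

Var[V] = a²·Var[Y] + b²·Var[X] + c²·Var[D] + 2ab·Cov(Y, X) + 2ac·Cov(Y, D) + 2bc·Cov(X, D), with a = 4.1, b = 9, c = -3.6.
= 801.837 + 4131 + 233.28 + (-2634.66) + 619.92 + (-1412.64)
= 1738.737.

Var[V] = 1738.737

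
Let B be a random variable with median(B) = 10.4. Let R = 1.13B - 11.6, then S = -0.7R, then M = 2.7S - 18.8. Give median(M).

median(R) = 1.13·10.4 + (-11.6) = 0.152.
median(S) = (-0.7)·0.152 = -0.1064.
median(M) = 2.7·(-0.1064) + (-18.8) = -19.08728.

median(M) = -19.08728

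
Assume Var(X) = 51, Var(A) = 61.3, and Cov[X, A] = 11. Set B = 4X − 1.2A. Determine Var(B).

Var(B) = a²·Var(X) + b²·Var(A) + 2ab·Cov[X, A] with a = 4, b = -1.2.
= 4²·51 + (-1.2)²·61.3 + 2·4·(-1.2)·11
= 816 + 88.272 + (-105.6) = 798.672.

Var(B) = 798.672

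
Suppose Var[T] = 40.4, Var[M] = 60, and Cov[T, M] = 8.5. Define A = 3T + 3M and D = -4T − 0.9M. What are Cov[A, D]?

By bilinearity, Cov[A, D] = ac·Var[T] + bd·Var[M] + (ad+bc)·Cov[T, M], with a=3, b=3, c=-4, d=-0.9.
ac·Var[T] = 3·(-4)·40.4 = -484.8
bd·Var[M] = 3·(-0.9)·60 = -162
(ad+bc)·Cov[T, M] = (-14.7)·8.5 = -124.95
Cov[A, D] = -484.8 + (-162) + (-124.95) = -771.75.

Cov[A, D] = -771.75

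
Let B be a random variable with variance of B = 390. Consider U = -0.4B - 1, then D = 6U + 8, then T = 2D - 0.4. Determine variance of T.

variance of U = (-0.4)²·390 = 62.4.
variance of D = 6²·62.4 = 2246.4.
variance of T = 2²·2246.4 = 8985.6.

variance of T = 8985.6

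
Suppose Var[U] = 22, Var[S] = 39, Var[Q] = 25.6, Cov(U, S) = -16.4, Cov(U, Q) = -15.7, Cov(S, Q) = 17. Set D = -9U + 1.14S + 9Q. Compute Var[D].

Var[D] = 7135.0524

Var[D] = a²·Var[U] + b²·Var[S] + c²·Var[Q] + 2ab·Cov(U, S) + 2ac·Cov(U, Q) + 2bc·Cov(S, Q), with a = -9, b = 1.14, c = 9.
= 1782 + 50.6844 + 2073.6 + 336.528 + 2543.4 + 348.84
= 7135.0524.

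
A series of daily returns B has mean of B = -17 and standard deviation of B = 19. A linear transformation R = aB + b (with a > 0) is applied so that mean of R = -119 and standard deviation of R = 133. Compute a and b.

standard deviation of R = a·standard deviation of B (a > 0), so a = 133/19 = 7.
mean of R = a·mean of B + b, so b = -119 − 7·(-17) = 0.

a = 7, b = 0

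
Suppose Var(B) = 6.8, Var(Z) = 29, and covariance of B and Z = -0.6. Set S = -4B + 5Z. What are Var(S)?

Var(S) = a²·Var(B) + b²·Var(Z) + 2ab·covariance of B and Z with a = -4, b = 5.
= (-4)²·6.8 + 5²·29 + 2·(-4)·5·(-0.6)
= 108.8 + 725 + 24 = 857.8.

Var(S) = 857.8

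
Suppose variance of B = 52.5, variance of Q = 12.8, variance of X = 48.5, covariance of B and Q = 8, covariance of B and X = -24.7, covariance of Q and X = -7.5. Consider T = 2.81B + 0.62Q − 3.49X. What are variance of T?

variance of T = 1554.99348

variance of T = a²·variance of B + b²·variance of Q + c²·variance of X + 2ab·covariance of B and Q + 2ac·covariance of B and X + 2bc·covariance of Q and X, with a = 2.81, b = 0.62, c = -3.49.
= 414.54525 + 4.92032 + 590.73485 + 27.8752 + 484.46086 + 32.457
= 1554.99348.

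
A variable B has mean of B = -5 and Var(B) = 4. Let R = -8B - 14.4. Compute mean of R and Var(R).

mean of R = 25.6, Var(R) = 256

R = -8B - 14.4 is linear with a = -8, b = -14.4.
mean of R = a·mean of B + b = (-8)·(-5) + (-14.4) = 25.6.
Var(R) = a²·Var(B) = (-8)²·4 = 256 (the additive constant -14.4 does not affect variance).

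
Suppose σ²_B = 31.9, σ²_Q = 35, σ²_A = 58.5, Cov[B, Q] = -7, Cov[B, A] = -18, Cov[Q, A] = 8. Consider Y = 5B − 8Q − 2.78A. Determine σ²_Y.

σ²_Y = a²·σ²_B + b²·σ²_Q + c²·σ²_A + 2ab·Cov[B, Q] + 2ac·Cov[B, A] + 2bc·Cov[Q, A], with a = 5, b = -8, c = -2.78.
= 797.5 + 2240 + 452.1114 + 560 + 500.4 + 355.84
= 4905.8514.

σ²_Y = 4905.8514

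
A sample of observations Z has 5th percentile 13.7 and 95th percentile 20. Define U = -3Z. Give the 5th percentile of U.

5th percentile of U = -60

Since a = -3 < 0 the transformation is decreasing, reversing order: the 5th percentile of U corresponds to the 95th percentile of Z.
So P_{5}(U) = a·P_{95}(Z) + b = (-3)·20 = -60.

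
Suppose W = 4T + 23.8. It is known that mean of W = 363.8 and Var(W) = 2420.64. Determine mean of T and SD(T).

From W = 4T + 23.8: mean of W = a·mean of T + b, so mean of T = (mean of W − b)/a = (363.8 − 23.8)/4 = 85.
SD(W) = √2420.64 = 49.2.
SD(W) = |a|·SD(T), so SD(T) = 49.2/|4| = 12.3.

mean of T = 85, SD(T) = 12.3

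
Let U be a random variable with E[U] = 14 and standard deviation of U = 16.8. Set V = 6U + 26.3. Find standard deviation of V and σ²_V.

standard deviation of V = 100.8, σ²_V = 10160.64

V = 6U + 26.3 is linear with a = 6, b = 26.3.
standard deviation of V = |a|·standard deviation of U = |6|·16.8 = 100.8.
σ²_U = 16.8² = 282.24.
σ²_V = a²·σ²_U = 6²·282.24 = 10160.64 (the additive constant 26.3 does not affect variance).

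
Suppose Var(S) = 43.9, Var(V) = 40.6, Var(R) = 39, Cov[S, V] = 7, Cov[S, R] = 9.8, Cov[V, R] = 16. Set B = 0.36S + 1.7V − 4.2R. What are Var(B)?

Var(B) = 561.43624

Var(B) = a²·Var(S) + b²·Var(V) + c²·Var(R) + 2ab·Cov[S, V] + 2ac·Cov[S, R] + 2bc·Cov[V, R], with a = 0.36, b = 1.7, c = -4.2.
= 5.68944 + 117.334 + 687.96 + 8.568 + (-29.6352) + (-228.48)
= 561.43624.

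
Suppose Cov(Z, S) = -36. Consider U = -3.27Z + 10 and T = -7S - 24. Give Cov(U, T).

Cov(U, T) = -824.04

Cov(U, T) = a·c·Cov(Z, S) = (-3.27)·(-7)·(-36) = -824.04. Additive constants drop out.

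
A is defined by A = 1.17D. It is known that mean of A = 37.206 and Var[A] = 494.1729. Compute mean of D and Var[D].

mean of D = 31.8, Var[D] = 361

From A = 1.17D: mean of A = a·mean of D + b, so mean of D = (mean of A − b)/a = (37.206 − 0)/1.17 = 31.8.
Var[A] = a²·Var[D], so Var[D] = 494.1729/1.17² = 361.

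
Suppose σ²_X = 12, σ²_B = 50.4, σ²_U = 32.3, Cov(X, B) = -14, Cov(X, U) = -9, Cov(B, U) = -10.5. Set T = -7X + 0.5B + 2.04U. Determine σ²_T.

σ²_T = 1068.63968

σ²_T = a²·σ²_X + b²·σ²_B + c²·σ²_U + 2ab·Cov(X, B) + 2ac·Cov(X, U) + 2bc·Cov(B, U), with a = -7, b = 0.5, c = 2.04.
= 588 + 12.6 + 134.41968 + 98 + 257.04 + (-21.42)
= 1068.63968.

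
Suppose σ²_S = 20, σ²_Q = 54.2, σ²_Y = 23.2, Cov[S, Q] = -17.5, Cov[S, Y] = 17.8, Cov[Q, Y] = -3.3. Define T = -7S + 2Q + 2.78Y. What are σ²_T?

σ²_T = a²·σ²_S + b²·σ²_Q + c²·σ²_Y + 2ab·Cov[S, Q] + 2ac·Cov[S, Y] + 2bc·Cov[Q, Y], with a = -7, b = 2, c = 2.78.
= 980 + 216.8 + 179.29888 + 490 + (-692.776) + (-36.696)
= 1136.62688.

σ²_T = 1136.62688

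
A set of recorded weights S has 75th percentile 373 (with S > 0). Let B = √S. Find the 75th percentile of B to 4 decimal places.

√S is increasing, so P_{75}(B) = g(P_{75}(S)) ≈ 19.3132.

75th percentile of B = 19.3132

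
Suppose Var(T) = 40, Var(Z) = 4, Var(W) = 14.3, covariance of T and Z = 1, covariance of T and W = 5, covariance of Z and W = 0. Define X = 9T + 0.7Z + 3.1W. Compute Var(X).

Var(X) = 3670.983

Var(X) = a²·Var(T) + b²·Var(Z) + c²·Var(W) + 2ab·covariance of T and Z + 2ac·covariance of T and W + 2bc·covariance of Z and W, with a = 9, b = 0.7, c = 3.1.
= 3240 + 1.96 + 137.423 + 12.6 + 279 + 0
= 3670.983.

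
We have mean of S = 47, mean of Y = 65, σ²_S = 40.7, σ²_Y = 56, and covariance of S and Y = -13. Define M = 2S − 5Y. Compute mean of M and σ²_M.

mean of M = 2·mean of S + (-5)·mean of Y = 2·47 + (-5)·65 = -231.
σ²_M = a²·σ²_S + b²·σ²_Y + 2ab·covariance of S and Y with a = 2, b = -5.
= 2²·40.7 + (-5)²·56 + 2·2·(-5)·(-13)
= 162.8 + 1400 + 260 = 1822.8.

mean of M = -231, σ²_M = 1822.8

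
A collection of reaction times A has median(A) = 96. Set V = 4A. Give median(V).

median(V) = 384

A linear map preserves order up to sign, so median(V) = a·median(A) + b = 4·96 = 384.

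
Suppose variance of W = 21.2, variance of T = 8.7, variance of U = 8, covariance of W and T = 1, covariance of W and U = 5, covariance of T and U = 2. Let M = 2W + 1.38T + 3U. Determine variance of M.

variance of M = a²·variance of W + b²·variance of T + c²·variance of U + 2ab·covariance of W and T + 2ac·covariance of W and U + 2bc·covariance of T and U, with a = 2, b = 1.38, c = 3.
= 84.8 + 16.56828 + 72 + 5.52 + 60 + 16.56
= 255.44828.

variance of M = 255.44828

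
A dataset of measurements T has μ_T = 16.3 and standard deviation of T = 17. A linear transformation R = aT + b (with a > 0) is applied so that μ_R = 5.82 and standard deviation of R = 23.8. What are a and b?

standard deviation of R = a·standard deviation of T (a > 0), so a = 23.8/17 = 1.4.
μ_R = a·μ_T + b, so b = 5.82 − 1.4·16.3 = -17.

a = 1.4, b = -17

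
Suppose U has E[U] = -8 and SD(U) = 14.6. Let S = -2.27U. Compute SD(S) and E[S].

S = -2.27U is linear with a = -2.27, b = 0.
SD(S) = |a|·SD(U) = |-2.27|·14.6 = 33.142.
E[S] = a·E[U] + b = (-2.27)·(-8) = 18.16.

SD(S) = 33.142, E[S] = 18.16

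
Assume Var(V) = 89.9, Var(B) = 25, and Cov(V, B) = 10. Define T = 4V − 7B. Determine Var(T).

Var(T) = a²·Var(V) + b²·Var(B) + 2ab·Cov(V, B) with a = 4, b = -7.
= 4²·89.9 + (-7)²·25 + 2·4·(-7)·10
= 1438.4 + 1225 + (-560) = 2103.4.

Var(T) = 2103.4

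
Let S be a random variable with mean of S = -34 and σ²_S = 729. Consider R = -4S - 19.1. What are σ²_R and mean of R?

σ²_R = 11664, mean of R = 116.9

R = -4S - 19.1 is linear with a = -4, b = -19.1.
σ²_R = a²·σ²_S = (-4)²·729 = 11664 (the additive constant -19.1 does not affect variance).
mean of R = a·mean of S + b = (-4)·(-34) + (-19.1) = 116.9.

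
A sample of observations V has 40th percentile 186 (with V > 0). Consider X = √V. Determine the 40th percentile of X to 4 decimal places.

√V is increasing, so P_{40}(X) = g(P_{40}(V)) ≈ 13.6382.

40th percentile of X = 13.6382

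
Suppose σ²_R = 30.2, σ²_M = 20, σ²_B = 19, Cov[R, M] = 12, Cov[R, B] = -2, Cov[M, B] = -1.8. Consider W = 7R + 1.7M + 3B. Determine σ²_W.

σ²_W = a²·σ²_R + b²·σ²_M + c²·σ²_B + 2ab·Cov[R, M] + 2ac·Cov[R, B] + 2bc·Cov[M, B], with a = 7, b = 1.7, c = 3.
= 1479.8 + 57.8 + 171 + 285.6 + (-84) + (-18.36)
= 1891.84.

σ²_W = 1891.84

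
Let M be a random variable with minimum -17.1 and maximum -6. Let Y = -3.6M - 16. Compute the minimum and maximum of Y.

min(Y) = 5.6, max(Y) = 45.56

a = -3.6 < 0, so order reverses: min(Y) = a·max(M)+b = (-3.6)·(-6) + (-16) = 5.6; max(Y) = a·min(M)+b = (-3.6)·(-17.1) + (-16) = 45.56.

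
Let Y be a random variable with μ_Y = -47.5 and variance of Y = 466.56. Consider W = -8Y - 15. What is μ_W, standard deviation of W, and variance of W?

μ_W = 365, standard deviation of W = 172.8, variance of W = 29859.84

W = -8Y - 15 is linear with a = -8, b = -15.
μ_W = a·μ_Y + b = (-8)·(-47.5) + (-15) = 365.
standard deviation of Y = √466.56 = 21.6.
standard deviation of W = |a|·standard deviation of Y = |-8|·21.6 = 172.8.
variance of W = a²·variance of Y = (-8)²·466.56 = 29859.84 (the additive constant -15 does not affect variance).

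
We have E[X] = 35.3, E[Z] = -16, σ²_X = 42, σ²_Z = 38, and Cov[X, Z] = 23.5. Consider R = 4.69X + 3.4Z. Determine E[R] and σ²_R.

E[R] = 111.157, σ²_R = 2112.5782

E[R] = 4.69·E[X] + 3.4·E[Z] = 4.69·35.3 + 3.4·(-16) = 111.157.
σ²_R = a²·σ²_X + b²·σ²_Z + 2ab·Cov[X, Z] with a = 4.69, b = 3.4.
= 4.69²·42 + 3.4²·38 + 2·4.69·3.4·23.5
= 923.8362 + 439.28 + 749.462 = 2112.5782.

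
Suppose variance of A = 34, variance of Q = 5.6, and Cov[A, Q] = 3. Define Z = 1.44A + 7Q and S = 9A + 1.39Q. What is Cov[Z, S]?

Cov[Z, S] = 690.1328

By bilinearity, Cov[Z, S] = ac·variance of A + bd·variance of Q + (ad+bc)·Cov[A, Q], with a=1.44, b=7, c=9, d=1.39.
ac·variance of A = 1.44·9·34 = 440.64
bd·variance of Q = 7·1.39·5.6 = 54.488
(ad+bc)·Cov[A, Q] = (65.0016)·3 = 195.0048
Cov[Z, S] = 440.64 + 54.488 + 195.0048 = 690.1328.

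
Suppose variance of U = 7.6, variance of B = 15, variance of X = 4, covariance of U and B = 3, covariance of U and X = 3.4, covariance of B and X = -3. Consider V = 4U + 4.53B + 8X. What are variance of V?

variance of V = 794.2935

variance of V = a²·variance of U + b²·variance of B + c²·variance of X + 2ab·covariance of U and B + 2ac·covariance of U and X + 2bc·covariance of B and X, with a = 4, b = 4.53, c = 8.
= 121.6 + 307.8135 + 256 + 108.72 + 217.6 + (-217.44)
= 794.2935.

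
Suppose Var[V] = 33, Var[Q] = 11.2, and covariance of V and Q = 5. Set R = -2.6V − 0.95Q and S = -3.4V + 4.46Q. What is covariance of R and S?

By bilinearity, covariance of R and S = ac·Var[V] + bd·Var[Q] + (ad+bc)·covariance of V and Q, with a=-2.6, b=-0.95, c=-3.4, d=4.46.
ac·Var[V] = (-2.6)·(-3.4)·33 = 291.72
bd·Var[Q] = (-0.95)·4.46·11.2 = -47.4544
(ad+bc)·covariance of V and Q = (-8.366)·5 = -41.83
covariance of R and S = 291.72 + (-47.4544) + (-41.83) = 202.4356.

covariance of R and S = 202.4356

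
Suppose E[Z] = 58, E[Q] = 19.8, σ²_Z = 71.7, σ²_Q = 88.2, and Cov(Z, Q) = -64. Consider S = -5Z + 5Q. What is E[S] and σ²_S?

E[S] = (-5)·E[Z] + 5·E[Q] = (-5)·58 + 5·19.8 = -191.
σ²_S = a²·σ²_Z + b²·σ²_Q + 2ab·Cov(Z, Q) with a = -5, b = 5.
= (-5)²·71.7 + 5²·88.2 + 2·(-5)·5·(-64)
= 1792.5 + 2205 + 3200 = 7197.5.

E[S] = -191, σ²_S = 7197.5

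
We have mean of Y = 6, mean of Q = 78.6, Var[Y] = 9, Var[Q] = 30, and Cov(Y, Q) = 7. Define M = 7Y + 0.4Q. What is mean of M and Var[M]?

mean of M = 73.44, Var[M] = 485

mean of M = 7·mean of Y + 0.4·mean of Q = 7·6 + 0.4·78.6 = 73.44.
Var[M] = a²·Var[Y] + b²·Var[Q] + 2ab·Cov(Y, Q) with a = 7, b = 0.4.
= 7²·9 + 0.4²·30 + 2·7·0.4·7
= 441 + 4.8 + 39.2 = 485.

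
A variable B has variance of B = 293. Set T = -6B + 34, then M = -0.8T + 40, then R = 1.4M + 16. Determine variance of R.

variance of T = (-6)²·293 = 10548.
variance of M = (-0.8)²·10548 = 6750.72.
variance of R = 1.4²·6750.72 = 13231.4112.

variance of R = 13231.4112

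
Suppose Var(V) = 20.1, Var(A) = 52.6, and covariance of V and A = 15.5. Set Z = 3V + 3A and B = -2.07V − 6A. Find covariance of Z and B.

By bilinearity, covariance of Z and B = ac·Var(V) + bd·Var(A) + (ad+bc)·covariance of V and A, with a=3, b=3, c=-2.07, d=-6.
ac·Var(V) = 3·(-2.07)·20.1 = -124.821
bd·Var(A) = 3·(-6)·52.6 = -946.8
(ad+bc)·covariance of V and A = (-24.21)·15.5 = -375.255
covariance of Z and B = -124.821 + (-946.8) + (-375.255) = -1446.876.

covariance of Z and B = -1446.876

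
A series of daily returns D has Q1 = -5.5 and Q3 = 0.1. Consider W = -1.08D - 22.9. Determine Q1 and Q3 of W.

Q1(W) = -23.008, Q3(W) = -16.96

a = -1.08 < 0 reverses order: Q1(W) comes from Q3(D), Q3(W) from Q1(D).
Q1(W) = (-1.08)·0.1 + (-22.9) = -23.008; Q3(W) = (-1.08)·(-5.5) + (-22.9) = -16.96.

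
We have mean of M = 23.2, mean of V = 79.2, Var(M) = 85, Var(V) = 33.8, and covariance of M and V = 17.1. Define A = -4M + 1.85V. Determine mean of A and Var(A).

mean of A = 53.72, Var(A) = 1222.6005

mean of A = (-4)·mean of M + 1.85·mean of V = (-4)·23.2 + 1.85·79.2 = 53.72.
Var(A) = a²·Var(M) + b²·Var(V) + 2ab·covariance of M and V with a = -4, b = 1.85.
= (-4)²·85 + 1.85²·33.8 + 2·(-4)·1.85·17.1
= 1360 + 115.6805 + (-253.08) = 1222.6005.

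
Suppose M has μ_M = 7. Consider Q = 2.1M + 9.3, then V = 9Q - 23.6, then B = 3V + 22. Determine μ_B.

μ_B = 599.2

μ_Q = 2.1·7 + 9.3 = 24.
μ_V = 9·24 + (-23.6) = 192.4.
μ_B = 3·192.4 + 22 = 599.2.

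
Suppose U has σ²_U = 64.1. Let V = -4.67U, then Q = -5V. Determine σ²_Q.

σ²_Q = 34948.76225

σ²_V = (-4.67)²·64.1 = 1397.95049.
σ²_Q = (-5)²·1397.95049 = 34948.76225.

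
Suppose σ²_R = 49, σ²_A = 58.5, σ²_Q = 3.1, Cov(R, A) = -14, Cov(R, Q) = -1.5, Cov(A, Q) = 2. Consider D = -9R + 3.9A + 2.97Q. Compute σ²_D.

σ²_D = a²·σ²_R + b²·σ²_A + c²·σ²_Q + 2ab·Cov(R, A) + 2ac·Cov(R, Q) + 2bc·Cov(A, Q), with a = -9, b = 3.9, c = 2.97.
= 3969 + 889.785 + 27.34479 + 982.8 + 80.19 + 46.332
= 5995.45179.

σ²_D = 5995.45179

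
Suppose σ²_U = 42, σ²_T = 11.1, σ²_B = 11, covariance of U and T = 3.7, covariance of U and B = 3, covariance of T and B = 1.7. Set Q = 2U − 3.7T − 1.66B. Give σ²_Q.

σ²_Q = 296.4734

σ²_Q = a²·σ²_U + b²·σ²_T + c²·σ²_B + 2ab·covariance of U and T + 2ac·covariance of U and B + 2bc·covariance of T and B, with a = 2, b = -3.7, c = -1.66.
= 168 + 151.959 + 30.3116 + (-54.76) + (-19.92) + 20.8828
= 296.4734.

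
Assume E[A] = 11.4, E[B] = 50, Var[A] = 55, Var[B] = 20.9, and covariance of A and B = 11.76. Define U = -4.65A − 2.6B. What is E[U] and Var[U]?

E[U] = (-4.65)·E[A] + (-2.6)·E[B] = (-4.65)·11.4 + (-2.6)·50 = -183.01.
Var[U] = a²·Var[A] + b²·Var[B] + 2ab·covariance of A and B with a = -4.65, b = -2.6.
= (-4.65)²·55 + (-2.6)²·20.9 + 2·(-4.65)·(-2.6)·11.76
= 1189.2375 + 141.284 + 284.3568 = 1614.8783.

E[U] = -183.01, Var[U] = 1614.8783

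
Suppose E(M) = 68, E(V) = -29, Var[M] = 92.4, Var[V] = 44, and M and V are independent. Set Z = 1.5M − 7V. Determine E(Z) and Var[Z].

E(Z) = 1.5·E(M) + (-7)·E(V) = 1.5·68 + (-7)·(-29) = 305.
Var[Z] = a²·Var[M] + b²·Var[V] + 2ab·covariance of M and V with a = 1.5, b = -7.
Independence gives covariance of M and V = 0.
= 1.5²·92.4 + (-7)²·44 + 2·1.5·(-7)·0
= 207.9 + 2156 + 0 = 2363.9.

E(Z) = 305, Var[Z] = 2363.9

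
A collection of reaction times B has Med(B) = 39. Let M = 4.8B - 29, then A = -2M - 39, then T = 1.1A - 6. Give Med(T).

Med(M) = 4.8·39 + (-29) = 158.2.
Med(A) = (-2)·158.2 + (-39) = -355.4.
Med(T) = 1.1·(-355.4) + (-6) = -396.94.

Med(T) = -396.94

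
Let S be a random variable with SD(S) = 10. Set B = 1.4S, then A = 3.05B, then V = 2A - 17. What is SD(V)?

SD(B) = |1.4|·10 = 14.
SD(A) = |3.05|·14 = 42.7.
SD(V) = |2|·42.7 = 85.4.

SD(V) = 85.4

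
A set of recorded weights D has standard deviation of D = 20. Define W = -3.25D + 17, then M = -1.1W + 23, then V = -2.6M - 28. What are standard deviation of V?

standard deviation of W = |-3.25|·20 = 65.
standard deviation of M = |-1.1|·65 = 71.5.
standard deviation of V = |-2.6|·71.5 = 185.9.

standard deviation of V = 185.9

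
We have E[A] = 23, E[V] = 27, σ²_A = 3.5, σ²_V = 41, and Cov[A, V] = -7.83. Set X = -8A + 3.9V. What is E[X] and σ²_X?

E[X] = (-8)·E[A] + 3.9·E[V] = (-8)·23 + 3.9·27 = -78.7.
σ²_X = a²·σ²_A + b²·σ²_V + 2ab·Cov[A, V] with a = -8, b = 3.9.
= (-8)²·3.5 + 3.9²·41 + 2·(-8)·3.9·(-7.83)
= 224 + 623.61 + 488.592 = 1336.202.

E[X] = -78.7, σ²_X = 1336.202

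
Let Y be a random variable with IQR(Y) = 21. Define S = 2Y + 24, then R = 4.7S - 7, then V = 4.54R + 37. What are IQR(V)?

IQR(S) = |2|·21 = 42.
IQR(R) = |4.7|·42 = 197.4.
IQR(V) = |4.54|·197.4 = 896.196.

IQR(V) = 896.196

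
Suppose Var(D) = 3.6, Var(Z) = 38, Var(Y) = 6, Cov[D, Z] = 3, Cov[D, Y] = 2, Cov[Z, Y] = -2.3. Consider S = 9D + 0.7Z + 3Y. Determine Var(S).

Var(S) = a²·Var(D) + b²·Var(Z) + c²·Var(Y) + 2ab·Cov[D, Z] + 2ac·Cov[D, Y] + 2bc·Cov[Z, Y], with a = 9, b = 0.7, c = 3.
= 291.6 + 18.62 + 54 + 37.8 + 108 + (-9.66)
= 500.36.

Var(S) = 500.36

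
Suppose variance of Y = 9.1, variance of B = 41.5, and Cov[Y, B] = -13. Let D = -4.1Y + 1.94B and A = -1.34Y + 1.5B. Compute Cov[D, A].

Cov[D, A] = 284.5052

By bilinearity, Cov[D, A] = ac·variance of Y + bd·variance of B + (ad+bc)·Cov[Y, B], with a=-4.1, b=1.94, c=-1.34, d=1.5.
ac·variance of Y = (-4.1)·(-1.34)·9.1 = 49.9954
bd·variance of B = 1.94·1.5·41.5 = 120.765
(ad+bc)·Cov[Y, B] = (-8.7496)·(-13) = 113.7448
Cov[D, A] = 49.9954 + 120.765 + 113.7448 = 284.5052.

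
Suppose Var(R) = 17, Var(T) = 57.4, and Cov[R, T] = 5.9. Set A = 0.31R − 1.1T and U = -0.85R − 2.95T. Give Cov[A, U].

Cov[A, U] = 181.90445

By bilinearity, Cov[A, U] = ac·Var(R) + bd·Var(T) + (ad+bc)·Cov[R, T], with a=0.31, b=-1.1, c=-0.85, d=-2.95.
ac·Var(R) = 0.31·(-0.85)·17 = -4.4795
bd·Var(T) = (-1.1)·(-2.95)·57.4 = 186.263
(ad+bc)·Cov[R, T] = (0.0205)·5.9 = 0.12095
Cov[A, U] = -4.4795 + 186.263 + 0.12095 = 181.90445.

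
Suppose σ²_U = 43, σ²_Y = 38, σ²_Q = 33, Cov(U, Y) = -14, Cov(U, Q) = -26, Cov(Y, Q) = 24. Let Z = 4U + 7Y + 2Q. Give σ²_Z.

σ²_Z = 2154

σ²_Z = a²·σ²_U + b²·σ²_Y + c²·σ²_Q + 2ab·Cov(U, Y) + 2ac·Cov(U, Q) + 2bc·Cov(Y, Q), with a = 4, b = 7, c = 2.
= 688 + 1862 + 132 + (-784) + (-416) + 672
= 2154.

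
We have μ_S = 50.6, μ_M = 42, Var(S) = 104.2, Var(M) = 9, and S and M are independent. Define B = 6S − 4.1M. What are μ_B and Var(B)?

μ_B = 6·μ_S + (-4.1)·μ_M = 6·50.6 + (-4.1)·42 = 131.4.
Var(B) = a²·Var(S) + b²·Var(M) + 2ab·Cov(S, M) with a = 6, b = -4.1.
Independence gives Cov(S, M) = 0.
= 6²·104.2 + (-4.1)²·9 + 2·6·(-4.1)·0
= 3751.2 + 151.29 + 0 = 3902.49.

μ_B = 131.4, Var(B) = 3902.49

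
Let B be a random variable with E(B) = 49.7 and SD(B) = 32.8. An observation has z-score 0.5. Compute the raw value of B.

B = 66.1

B = E(B) + z·SD(B) = 49.7 + 0.5·32.8 = 66.1.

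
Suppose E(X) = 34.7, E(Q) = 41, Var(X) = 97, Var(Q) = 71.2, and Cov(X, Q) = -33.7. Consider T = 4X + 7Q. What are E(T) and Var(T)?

E(T) = 4·E(X) + 7·E(Q) = 4·34.7 + 7·41 = 425.8.
Var(T) = a²·Var(X) + b²·Var(Q) + 2ab·Cov(X, Q) with a = 4, b = 7.
= 4²·97 + 7²·71.2 + 2·4·7·(-33.7)
= 1552 + 3488.8 + (-1887.2) = 3153.6.

E(T) = 425.8, Var(T) = 3153.6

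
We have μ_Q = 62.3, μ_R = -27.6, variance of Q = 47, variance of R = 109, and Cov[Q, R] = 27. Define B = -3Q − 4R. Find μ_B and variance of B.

μ_B = (-3)·μ_Q + (-4)·μ_R = (-3)·62.3 + (-4)·(-27.6) = -76.5.
variance of B = a²·variance of Q + b²·variance of R + 2ab·Cov[Q, R] with a = -3, b = -4.
= (-3)²·47 + (-4)²·109 + 2·(-3)·(-4)·27
= 423 + 1744 + 648 = 2815.

μ_B = -76.5, variance of B = 2815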